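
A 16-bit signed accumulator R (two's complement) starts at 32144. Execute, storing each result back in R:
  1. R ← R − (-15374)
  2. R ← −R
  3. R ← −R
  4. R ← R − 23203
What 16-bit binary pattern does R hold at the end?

Start: R = 32144 = 0111110110010000.
R = 32144 − (-15374) = 47518; wraps to -18018 = 1011100110011110
R = −(-18018) = 18018 = 0100011001100010
R = −(18018) = -18018 = 1011100110011110
R = -18018 − 23203 = -41221; wraps to 24315 = 0101111011111011

0101111011111011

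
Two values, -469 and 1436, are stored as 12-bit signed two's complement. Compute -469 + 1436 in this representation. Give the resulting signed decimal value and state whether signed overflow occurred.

967; no overflow

-469 → 111000101011
1436 → 010110011100
  111000101011
+ 010110011100
= 001111000111  (discard carry-out 1)
Result 001111000111: MSB = 0 → value 967.
Addends have opposite signs, so signed overflow cannot occur.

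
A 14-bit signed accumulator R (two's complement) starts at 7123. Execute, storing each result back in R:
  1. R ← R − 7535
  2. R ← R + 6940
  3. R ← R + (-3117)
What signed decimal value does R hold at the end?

3411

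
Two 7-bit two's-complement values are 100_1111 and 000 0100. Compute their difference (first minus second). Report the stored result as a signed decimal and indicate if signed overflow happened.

-53; no overflow

100_1111 → 1001111 = -49 (signed)
000 0100 → 0000100 = 4 (signed)
Subtract via negate-and-add: invert 0000100 + 1 = 1111100 (i.e. -4).
  1001111
+ 1111100
= 1001011  (discard carry-out 1)
Result 1001011: MSB = 1 → 75 − 128 = -53.
Both addends (after negating the subtrahend) are negative and so is the stored result: no signed overflow.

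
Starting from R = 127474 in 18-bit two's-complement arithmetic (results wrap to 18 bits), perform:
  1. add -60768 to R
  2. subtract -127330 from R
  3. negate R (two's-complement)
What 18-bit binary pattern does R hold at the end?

010000101000001100

Start: R = 127474 = 011111000111110010.
R = 127474 + (-60768) = 66706 = 010000010010010010
R = 66706 − (-127330) = 194036; wraps to -68108 = 101111010111110100
R = −(-68108) = 68108 = 010000101000001100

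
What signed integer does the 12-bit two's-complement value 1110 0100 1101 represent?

MSB is 1, so the value is negative.
Invert: 000110110010. Add 1: 000110110011 = 435. So the value is −435.

-435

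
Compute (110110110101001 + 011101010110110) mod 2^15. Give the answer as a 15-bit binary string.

010100001011111

  110110110101001
+ 011101010110110
= 010100001011111  (discard carry-out 1)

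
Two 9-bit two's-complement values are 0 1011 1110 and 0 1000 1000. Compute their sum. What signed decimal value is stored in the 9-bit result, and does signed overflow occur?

-186; overflow

0 1011 1110 → 010111110 = 190 (signed)
0 1000 1000 → 010001000 = 136 (signed)
  010111110
+ 010001000
= 101000110
Result 101000110: MSB = 1 → 326 − 512 = -186.
Both addends are non-negative but the stored result is negative: signed overflow. The true value 190 + 136 = 326 lies outside [-256, 255].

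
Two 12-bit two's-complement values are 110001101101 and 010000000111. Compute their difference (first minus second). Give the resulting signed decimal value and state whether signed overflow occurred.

110001101101 = -915 (signed)
010000000111 = 1031 (signed)
Subtract via negate-and-add: invert 010000000111 + 1 = 101111111001 (i.e. -1031).
  110001101101
+ 101111111001
= 100001100110  (discard carry-out 1)
Result 100001100110: MSB = 1 → 2150 − 4096 = -1946.
Both addends (after negating the subtrahend) are negative and so is the stored result: no signed overflow.

-1946; no overflow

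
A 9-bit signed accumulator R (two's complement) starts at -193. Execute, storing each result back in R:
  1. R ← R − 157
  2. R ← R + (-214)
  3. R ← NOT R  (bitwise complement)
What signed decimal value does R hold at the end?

51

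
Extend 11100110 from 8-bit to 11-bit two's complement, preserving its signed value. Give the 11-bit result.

MSB of 11100110 is 1; replicate it into the new high bits.
111|11100110 → 11111100110 (still -26).

11111100110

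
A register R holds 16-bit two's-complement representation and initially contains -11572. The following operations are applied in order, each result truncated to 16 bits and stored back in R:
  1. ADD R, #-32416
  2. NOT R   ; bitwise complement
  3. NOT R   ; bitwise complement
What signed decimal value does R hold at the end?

Start: R = -11572 = 1101001011001100.
R = -11572 + (-32416) = -43988; wraps to 21548 = 0101010000101100
R = NOT 0101010000101100 = 1010101111010011 = -21549
R = NOT 1010101111010011 = 0101010000101100 = 21548

21548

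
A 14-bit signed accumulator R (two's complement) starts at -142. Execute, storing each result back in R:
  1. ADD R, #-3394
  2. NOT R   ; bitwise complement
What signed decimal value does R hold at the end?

Start: R = -142 = 11111101110010.
R = -142 + (-3394) = -3536 = 11001000110000
R = NOT 11001000110000 = 00110111001111 = 3535

3535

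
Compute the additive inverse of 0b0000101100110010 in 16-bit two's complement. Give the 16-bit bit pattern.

Invert: 1111010011001101. Add 1: 1111010011001110.
Check: 0000101100110010 = 2866, 1111010011001110 = -2866.

1111010011001110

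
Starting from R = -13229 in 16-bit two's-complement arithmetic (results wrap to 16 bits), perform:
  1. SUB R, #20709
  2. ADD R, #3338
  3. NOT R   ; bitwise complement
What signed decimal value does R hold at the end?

30599

Start: R = -13229 = 1100110001010011.
R = -13229 − 20709 = -33938; wraps to 31598 = 0111101101101110
R = 31598 + 3338 = 34936; wraps to -30600 = 1000100001111000
R = NOT 1000100001111000 = 0111011110000111 = 30599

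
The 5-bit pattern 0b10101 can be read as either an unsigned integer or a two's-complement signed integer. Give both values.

unsigned = 21, signed = -11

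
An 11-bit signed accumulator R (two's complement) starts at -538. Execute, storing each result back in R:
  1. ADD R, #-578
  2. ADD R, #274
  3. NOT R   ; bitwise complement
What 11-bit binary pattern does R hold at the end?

01101001001

Start: R = -538 = 10111100110.
R = -538 + (-578) = -1116; wraps to 932 = 01110100100
R = 932 + 274 = 1206; wraps to -842 = 10010110110
R = NOT 10010110110 = 01101001001 = 841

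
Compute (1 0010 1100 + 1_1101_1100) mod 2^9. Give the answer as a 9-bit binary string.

  100101100
+ 111011100
= 100001000  (discard carry-out 1)

100001000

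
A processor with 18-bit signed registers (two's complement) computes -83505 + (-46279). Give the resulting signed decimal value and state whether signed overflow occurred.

-83505 → 101011100111001111
-46279 → 110100101100111001
  101011100111001111
+ 110100101100111001
= 100000010100001000  (discard carry-out 1)
Result 100000010100001000: MSB = 1 → 132360 − 262144 = -129784.
Both addends are negative and so is the stored result: no signed overflow.

-129784; no overflow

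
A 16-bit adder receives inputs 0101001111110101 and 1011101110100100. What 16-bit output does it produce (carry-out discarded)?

0000111110011001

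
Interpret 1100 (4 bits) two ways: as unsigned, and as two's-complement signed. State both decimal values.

unsigned = 12, signed = -4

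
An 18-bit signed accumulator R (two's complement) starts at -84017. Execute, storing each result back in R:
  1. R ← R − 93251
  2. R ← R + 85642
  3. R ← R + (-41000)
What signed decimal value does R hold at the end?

129518

Start: R = -84017 = 101011011111001111.
R = -84017 − 93251 = -177268; wraps to 84876 = 010100101110001100
R = 84876 + 85642 = 170518; wraps to -91626 = 101001101000010110
R = -91626 + (-41000) = -132626; wraps to 129518 = 011111100111101110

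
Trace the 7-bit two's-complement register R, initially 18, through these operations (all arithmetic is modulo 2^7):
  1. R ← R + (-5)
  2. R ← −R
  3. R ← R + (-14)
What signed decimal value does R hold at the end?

Start: R = 18 = 0010010.
R = 18 + (-5) = 13 = 0001101
R = −(13) = -13 = 1110011
R = -13 + (-14) = -27 = 1100101

-27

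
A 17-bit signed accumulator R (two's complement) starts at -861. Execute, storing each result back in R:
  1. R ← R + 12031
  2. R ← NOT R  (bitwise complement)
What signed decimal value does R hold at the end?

-11171

Start: R = -861 = 11111110010100011.
R = -861 + 12031 = 11170 = 00010101110100010
R = NOT 00010101110100010 = 11101010001011101 = -11171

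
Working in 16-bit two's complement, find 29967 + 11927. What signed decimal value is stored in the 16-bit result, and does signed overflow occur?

29967 → 0111010100001111
11927 → 0010111010010111
  0111010100001111
+ 0010111010010111
= 1010001110100110
Result 1010001110100110: MSB = 1 → 41894 − 65536 = -23642.
Both addends are non-negative but the stored result is negative: signed overflow. The true value 29967 + 11927 = 41894 lies outside [-32768, 32767].

-23642; overflow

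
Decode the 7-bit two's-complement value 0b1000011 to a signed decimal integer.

-61

MSB is 1, so the value is negative.
Invert: 0111100. Add 1: 0111101 = 61. So the value is −61.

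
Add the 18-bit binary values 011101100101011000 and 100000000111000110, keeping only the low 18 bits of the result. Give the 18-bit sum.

111101101100011110

  011101100101011000
+ 100000000111000110
= 111101101100011110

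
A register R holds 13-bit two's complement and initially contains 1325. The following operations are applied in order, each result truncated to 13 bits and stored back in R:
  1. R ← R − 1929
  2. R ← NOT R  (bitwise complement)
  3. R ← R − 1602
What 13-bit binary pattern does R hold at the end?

Start: R = 1325 = 0010100101101.
R = 1325 − 1929 = -604 = 1110110100100
R = NOT 1110110100100 = 0001001011011 = 603
R = 603 − 1602 = -999 = 1110000011001

1110000011001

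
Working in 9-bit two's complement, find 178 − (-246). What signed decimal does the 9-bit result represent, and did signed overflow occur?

178 → 010110010
-246 → 100001010
Subtract via negate-and-add: invert 100001010 + 1 = 011110110 (i.e. 246).
  010110010
+ 011110110
= 110101000
Result 110101000: MSB = 1 → 424 − 512 = -88.
Both addends (after negating the subtrahend) are non-negative but the stored result is negative: signed overflow. The true value 178 − (-246) = 424 lies outside [-256, 255].

-88; overflow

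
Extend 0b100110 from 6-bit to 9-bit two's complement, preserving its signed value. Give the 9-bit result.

MSB of 100110 is 1; replicate it into the new high bits.
111|100110 → 111100110 (still -26).

111100110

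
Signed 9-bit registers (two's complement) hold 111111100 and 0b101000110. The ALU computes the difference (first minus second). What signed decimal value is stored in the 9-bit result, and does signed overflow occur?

182; no overflow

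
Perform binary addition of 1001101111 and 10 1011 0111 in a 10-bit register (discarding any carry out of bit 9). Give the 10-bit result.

  1001101111
+ 1010110111
= 0100100110  (discard carry-out 1)

0100100110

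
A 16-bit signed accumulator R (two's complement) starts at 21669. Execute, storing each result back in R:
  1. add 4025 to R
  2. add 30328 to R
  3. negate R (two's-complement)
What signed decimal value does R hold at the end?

9514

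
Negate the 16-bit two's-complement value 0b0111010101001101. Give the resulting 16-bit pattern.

Invert: 1000101010110010. Add 1: 1000101010110011.
Check: 0111010101001101 = 30029, 1000101010110011 = -30029.

1000101010110011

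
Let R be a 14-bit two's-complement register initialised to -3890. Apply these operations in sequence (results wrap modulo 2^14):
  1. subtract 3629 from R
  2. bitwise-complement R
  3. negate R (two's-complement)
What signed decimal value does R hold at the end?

-7518

Start: R = -3890 = 11000011001110.
R = -3890 − 3629 = -7519 = 10001010100001
R = NOT 10001010100001 = 01110101011110 = 7518
R = −(7518) = -7518 = 10001010100010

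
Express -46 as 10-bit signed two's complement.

1111010010

|-46| = 46 = 0000101110 in 10 bits.
Invert the bits: 1111010001. Add 1: 1111010010.
Check: 1111010010 reads as 978 − 1024 = -46.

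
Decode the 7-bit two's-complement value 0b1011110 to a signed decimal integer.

MSB is 1, so the value is negative.
Unsigned reading: 94. Subtract 2^7 = 128: 94 − 128 = -34.

-34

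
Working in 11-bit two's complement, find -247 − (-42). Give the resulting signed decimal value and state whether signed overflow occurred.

-205; no overflow

-247 → 11100001001
-42 → 11111010110
Subtract via negate-and-add: invert 11111010110 + 1 = 00000101010 (i.e. 42).
  11100001001
+ 00000101010
= 11100110011
Result 11100110011: MSB = 1 → 1843 − 2048 = -205.
Addends (after negating the subtrahend) have opposite signs, so signed overflow cannot occur.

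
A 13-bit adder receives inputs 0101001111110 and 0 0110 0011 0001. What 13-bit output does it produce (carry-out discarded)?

  0101001111110
+ 0011000110001
= 1000010101111

1000010101111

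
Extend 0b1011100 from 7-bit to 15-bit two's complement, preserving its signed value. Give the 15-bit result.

MSB of 1011100 is 1; replicate it into the new high bits.
11111111|1011100 → 111111111011100 (still -36).

111111111011100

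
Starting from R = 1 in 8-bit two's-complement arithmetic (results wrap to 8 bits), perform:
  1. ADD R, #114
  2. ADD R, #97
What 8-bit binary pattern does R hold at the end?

11010100

Start: R = 1 = 00000001.
R = 1 + 114 = 115 = 01110011
R = 115 + 97 = 212; wraps to -44 = 11010100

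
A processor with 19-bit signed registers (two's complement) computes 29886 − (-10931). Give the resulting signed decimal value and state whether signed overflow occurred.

40817; no overflow

29886 → 0000111010010111110
-10931 → 1111101010101001101
Subtract via negate-and-add: invert 1111101010101001101 + 1 = 0000010101010110011 (i.e. 10931).
  0000111010010111110
+ 0000010101010110011
= 0001001111101110001
Result 0001001111101110001: MSB = 0 → value 40817.
Both addends (after negating the subtrahend) are non-negative and so is the stored result: no signed overflow.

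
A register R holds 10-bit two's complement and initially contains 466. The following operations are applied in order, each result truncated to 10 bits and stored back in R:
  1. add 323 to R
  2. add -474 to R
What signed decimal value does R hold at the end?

315

Start: R = 466 = 0111010010.
R = 466 + 323 = 789; wraps to -235 = 1100010101
R = -235 + (-474) = -709; wraps to 315 = 0100111011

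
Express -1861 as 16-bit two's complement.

1111100010111011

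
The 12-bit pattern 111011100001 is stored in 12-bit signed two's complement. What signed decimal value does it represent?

MSB is 1, so the value is negative.
Invert: 000100011110. Add 1: 000100011111 = 287. So the value is −287.

-287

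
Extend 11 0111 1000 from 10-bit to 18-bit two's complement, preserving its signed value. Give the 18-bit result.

111111111101111000

MSB of 1101111000 is 1; replicate it into the new high bits.
11111111|1101111000 → 111111111101111000 (still -136).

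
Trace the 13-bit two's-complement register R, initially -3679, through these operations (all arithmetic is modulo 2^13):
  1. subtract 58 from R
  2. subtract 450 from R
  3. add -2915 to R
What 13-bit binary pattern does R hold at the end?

Start: R = -3679 = 1000110100001.
R = -3679 − 58 = -3737 = 1000101100111
R = -3737 − 450 = -4187; wraps to 4005 = 0111110100101
R = 4005 + (-2915) = 1090 = 0010001000010

0010001000010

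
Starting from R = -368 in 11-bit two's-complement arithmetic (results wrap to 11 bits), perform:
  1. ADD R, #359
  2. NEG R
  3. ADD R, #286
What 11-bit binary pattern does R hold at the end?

Start: R = -368 = 11010010000.
R = -368 + 359 = -9 = 11111110111
R = −(-9) = 9 = 00000001001
R = 9 + 286 = 295 = 00100100111

00100100111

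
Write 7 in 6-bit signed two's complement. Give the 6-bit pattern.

7 is non-negative, so write it directly in 6 bits: 000111.

000111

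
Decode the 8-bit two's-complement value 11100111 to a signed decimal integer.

MSB is 1, so the value is negative.
Invert: 00011000. Add 1: 00011001 = 25. So the value is −25.

-25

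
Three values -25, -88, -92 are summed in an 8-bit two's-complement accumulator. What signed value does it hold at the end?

51

-25 + (-88) = -113 (10001111)
-113 + (-92) = -205 → wraps to 51 (00110011)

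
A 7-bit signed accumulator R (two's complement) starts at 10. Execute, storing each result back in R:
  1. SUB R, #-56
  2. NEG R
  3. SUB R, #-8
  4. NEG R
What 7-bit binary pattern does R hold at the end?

Start: R = 10 = 0001010.
R = 10 − (-56) = 66; wraps to -62 = 1000010
R = −(-62) = 62 = 0111110
R = 62 − (-8) = 70; wraps to -58 = 1000110
R = −(-58) = 58 = 0111010

0111010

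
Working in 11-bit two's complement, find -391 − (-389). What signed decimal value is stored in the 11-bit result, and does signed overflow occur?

-2; no overflow

-391 → 11001111001
-389 → 11001111011
Subtract via negate-and-add: invert 11001111011 + 1 = 00110000101 (i.e. 389).
  11001111001
+ 00110000101
= 11111111110
Result 11111111110: MSB = 1 → 2046 − 2048 = -2.
Addends (after negating the subtrahend) have opposite signs, so signed overflow cannot occur.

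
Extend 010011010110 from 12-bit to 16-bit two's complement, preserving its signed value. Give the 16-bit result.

0000010011010110

MSB of 010011010110 is 0; replicate it into the new high bits.
0000|010011010110 → 0000010011010110 (still 1238).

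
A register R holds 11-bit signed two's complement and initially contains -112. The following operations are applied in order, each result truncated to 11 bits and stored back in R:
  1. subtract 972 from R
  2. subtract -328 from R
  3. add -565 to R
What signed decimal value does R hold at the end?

Start: R = -112 = 11110010000.
R = -112 − 972 = -1084; wraps to 964 = 01111000100
R = 964 − (-328) = 1292; wraps to -756 = 10100001100
R = -756 + (-565) = -1321; wraps to 727 = 01011010111

727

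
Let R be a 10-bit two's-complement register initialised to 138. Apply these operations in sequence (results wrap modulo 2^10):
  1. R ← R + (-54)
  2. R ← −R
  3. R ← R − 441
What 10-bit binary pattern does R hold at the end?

Start: R = 138 = 0010001010.
R = 138 + (-54) = 84 = 0001010100
R = −(84) = -84 = 1110101100
R = -84 − 441 = -525; wraps to 499 = 0111110011

0111110011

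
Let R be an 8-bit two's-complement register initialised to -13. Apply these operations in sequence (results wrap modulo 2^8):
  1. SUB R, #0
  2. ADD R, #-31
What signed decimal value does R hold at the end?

Start: R = -13 = 11110011.
R = -13 − 0 = -13 = 11110011
R = -13 + (-31) = -44 = 11010100

-44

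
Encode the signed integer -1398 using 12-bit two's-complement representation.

|-1398| = 1398 = 010101110110 in 12 bits.
Invert the bits: 101010001001. Add 1: 101010001010.
Check: 101010001010 reads as 2698 − 4096 = -1398.

101010001010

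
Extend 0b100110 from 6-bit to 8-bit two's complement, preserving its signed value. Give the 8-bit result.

11100110

MSB of 100110 is 1; replicate it into the new high bits.
11|100110 → 11100110 (still -26).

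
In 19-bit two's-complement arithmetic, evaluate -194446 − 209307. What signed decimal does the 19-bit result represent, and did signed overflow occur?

-194446 → 1010000100001110010
209307 → 0110011000110011011
Subtract via negate-and-add: invert 0110011000110011011 + 1 = 1001100111001100101 (i.e. -209307).
  1010000100001110010
+ 1001100111001100101
= 0011101011011010111  (discard carry-out 1)
Result 0011101011011010111: MSB = 0 → value 120535.
Both addends (after negating the subtrahend) are negative but the stored result is non-negative: signed overflow. The true value -194446 − 209307 = -403753 lies outside [-262144, 262143].

120535; overflow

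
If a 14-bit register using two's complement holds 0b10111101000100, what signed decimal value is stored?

-4284

MSB is 1, so the value is negative.
Invert: 01000010111011. Add 1: 01000010111100 = 4284. So the value is −4284.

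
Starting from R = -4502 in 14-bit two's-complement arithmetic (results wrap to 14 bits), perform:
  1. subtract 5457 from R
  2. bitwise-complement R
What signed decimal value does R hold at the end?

-6426

Start: R = -4502 = 10111001101010.
R = -4502 − 5457 = -9959; wraps to 6425 = 01100100011001
R = NOT 01100100011001 = 10011011100110 = -6426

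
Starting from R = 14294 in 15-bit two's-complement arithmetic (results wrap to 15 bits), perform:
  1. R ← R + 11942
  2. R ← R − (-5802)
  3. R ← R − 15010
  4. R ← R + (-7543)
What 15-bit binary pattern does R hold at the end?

010010100001101

Start: R = 14294 = 011011111010110.
R = 14294 + 11942 = 26236; wraps to -6532 = 110011001111100
R = -6532 − (-5802) = -730 = 111110100100110
R = -730 − 15010 = -15740 = 100001010000100
R = -15740 + (-7543) = -23283; wraps to 9485 = 010010100001101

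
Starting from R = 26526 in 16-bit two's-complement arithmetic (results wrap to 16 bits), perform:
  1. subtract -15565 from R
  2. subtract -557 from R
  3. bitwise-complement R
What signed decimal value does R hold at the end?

22887

Start: R = 26526 = 0110011110011110.
R = 26526 − (-15565) = 42091; wraps to -23445 = 1010010001101011
R = -23445 − (-557) = -22888 = 1010011010011000
R = NOT 1010011010011000 = 0101100101100111 = 22887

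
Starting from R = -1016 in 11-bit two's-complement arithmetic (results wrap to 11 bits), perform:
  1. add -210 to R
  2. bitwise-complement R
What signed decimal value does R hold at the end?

-823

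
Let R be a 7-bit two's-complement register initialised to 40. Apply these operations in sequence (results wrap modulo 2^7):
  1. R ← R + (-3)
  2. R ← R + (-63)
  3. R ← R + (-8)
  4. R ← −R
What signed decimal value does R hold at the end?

Start: R = 40 = 0101000.
R = 40 + (-3) = 37 = 0100101
R = 37 + (-63) = -26 = 1100110
R = -26 + (-8) = -34 = 1011110
R = −(-34) = 34 = 0100010

34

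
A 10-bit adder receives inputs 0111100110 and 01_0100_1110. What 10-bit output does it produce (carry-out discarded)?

  0111100110
+ 0101001110
= 1100110100

1100110100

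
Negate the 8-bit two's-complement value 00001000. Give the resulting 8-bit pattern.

Invert: 11110111. Add 1: 11111000.
Check: 00001000 = 8, 11111000 = -8.

11111000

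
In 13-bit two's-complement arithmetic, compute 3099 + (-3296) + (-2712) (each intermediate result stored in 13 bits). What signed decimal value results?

-2909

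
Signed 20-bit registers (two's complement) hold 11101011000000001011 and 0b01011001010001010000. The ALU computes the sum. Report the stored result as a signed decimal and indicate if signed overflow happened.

11101011000000001011 = -86005 (signed)
0b01011001010001010000 → 01011001010001010000 = 365648 (signed)
  11101011000000001011
+ 01011001010001010000
= 01000100010001011011  (discard carry-out 1)
Result 01000100010001011011: MSB = 0 → value 279643.
Addends have opposite signs, so signed overflow cannot occur.

279643; no overflow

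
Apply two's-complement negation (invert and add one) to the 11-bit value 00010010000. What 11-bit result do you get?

11101110000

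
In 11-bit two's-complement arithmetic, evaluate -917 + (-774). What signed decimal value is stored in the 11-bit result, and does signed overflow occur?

357; overflow

-917 → 10001101011
-774 → 10011111010
  10001101011
+ 10011111010
= 00101100101  (discard carry-out 1)
Result 00101100101: MSB = 0 → value 357.
Both addends are negative but the stored result is non-negative: signed overflow. The true value -917 + (-774) = -1691 lies outside [-1024, 1023].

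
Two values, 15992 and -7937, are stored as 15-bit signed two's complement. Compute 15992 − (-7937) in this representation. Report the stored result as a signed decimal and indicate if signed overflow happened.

-8839; overflow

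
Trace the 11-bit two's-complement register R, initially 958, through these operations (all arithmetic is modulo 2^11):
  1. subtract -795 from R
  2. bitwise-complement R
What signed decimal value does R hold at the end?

294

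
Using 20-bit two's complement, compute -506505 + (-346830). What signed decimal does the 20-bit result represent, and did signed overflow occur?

195241; overflow

-506505 → 10000100010101110111
-346830 → 10101011010100110010
  10000100010101110111
+ 10101011010100110010
= 00101111101010101001  (discard carry-out 1)
Result 00101111101010101001: MSB = 0 → value 195241.
Both addends are negative but the stored result is non-negative: signed overflow. The true value -506505 + (-346830) = -853335 lies outside [-524288, 524287].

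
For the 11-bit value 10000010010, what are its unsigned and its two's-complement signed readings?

Unsigned: 10000010010 = 1042.
Signed: MSB=1 → 1042 − 2048 = -1006.

unsigned = 1042, signed = -1006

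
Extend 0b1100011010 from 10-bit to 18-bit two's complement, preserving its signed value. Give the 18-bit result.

111111111100011010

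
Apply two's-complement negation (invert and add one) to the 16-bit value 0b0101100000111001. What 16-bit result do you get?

Invert: 1010011111000110. Add 1: 1010011111000111.
Check: 0101100000111001 = 22585, 1010011111000111 = -22585.

1010011111000111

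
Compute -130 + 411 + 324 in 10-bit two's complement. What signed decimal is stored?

-419

-130 + 411 = 281 (0100011001)
281 + 324 = 605 → wraps to -419 (1001011101)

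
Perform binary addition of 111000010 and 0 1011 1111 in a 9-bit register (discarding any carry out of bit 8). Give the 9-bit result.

  111000010
+ 010111111
= 010000001  (discard carry-out 1)

010000001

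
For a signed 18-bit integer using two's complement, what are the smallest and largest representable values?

min = -131072, max = 131071

Minimum: −2^17 = -131072.
Maximum: 2^17 − 1 = 131071.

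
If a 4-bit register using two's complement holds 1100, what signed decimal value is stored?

-4

MSB is 1, so the value is negative.
Invert: 0011. Add 1: 0100 = 4. So the value is −4.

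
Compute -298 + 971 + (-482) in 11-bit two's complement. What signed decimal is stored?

191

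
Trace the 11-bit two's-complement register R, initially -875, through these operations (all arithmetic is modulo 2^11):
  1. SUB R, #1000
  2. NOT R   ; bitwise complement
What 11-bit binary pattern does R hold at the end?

Start: R = -875 = 10010010101.
R = -875 − 1000 = -1875; wraps to 173 = 00010101101
R = NOT 00010101101 = 11101010010 = -174

11101010010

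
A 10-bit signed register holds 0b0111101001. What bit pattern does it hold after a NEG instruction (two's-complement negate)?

1000010111

Invert: 1000010110. Add 1: 1000010111.
Check: 0111101001 = 489, 1000010111 = -489.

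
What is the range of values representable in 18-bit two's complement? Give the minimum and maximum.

min = -131072, max = 131071

Minimum: −2^17 = -131072.
Maximum: 2^17 − 1 = 131071.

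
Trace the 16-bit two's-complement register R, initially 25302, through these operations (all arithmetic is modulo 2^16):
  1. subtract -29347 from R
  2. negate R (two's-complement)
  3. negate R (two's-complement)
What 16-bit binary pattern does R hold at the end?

1101010101111001

Start: R = 25302 = 0110001011010110.
R = 25302 − (-29347) = 54649; wraps to -10887 = 1101010101111001
R = −(-10887) = 10887 = 0010101010000111
R = −(10887) = -10887 = 1101010101111001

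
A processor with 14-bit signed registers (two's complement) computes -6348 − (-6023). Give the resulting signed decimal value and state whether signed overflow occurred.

-6348 → 10011100110100
-6023 → 10100001111001
Subtract via negate-and-add: invert 10100001111001 + 1 = 01011110000111 (i.e. 6023).
  10011100110100
+ 01011110000111
= 11111010111011
Result 11111010111011: MSB = 1 → 16059 − 16384 = -325.
Addends (after negating the subtrahend) have opposite signs, so signed overflow cannot occur.

-325; no overflow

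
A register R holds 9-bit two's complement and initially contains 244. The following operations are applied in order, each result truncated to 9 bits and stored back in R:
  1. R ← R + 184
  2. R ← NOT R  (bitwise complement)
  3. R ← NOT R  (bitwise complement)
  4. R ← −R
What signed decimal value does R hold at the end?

84

Start: R = 244 = 011110100.
R = 244 + 184 = 428; wraps to -84 = 110101100
R = NOT 110101100 = 001010011 = 83
R = NOT 001010011 = 110101100 = -84
R = −(-84) = 84 = 001010100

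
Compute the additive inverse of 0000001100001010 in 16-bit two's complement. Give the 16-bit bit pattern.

1111110011110110

Invert: 1111110011110101. Add 1: 1111110011110110.
Check: 0000001100001010 = 778, 1111110011110110 = -778.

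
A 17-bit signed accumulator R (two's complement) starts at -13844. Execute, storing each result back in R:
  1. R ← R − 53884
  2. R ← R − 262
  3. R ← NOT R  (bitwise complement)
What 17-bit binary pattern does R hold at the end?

10000100110010101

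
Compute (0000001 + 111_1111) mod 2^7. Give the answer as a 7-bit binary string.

  0000001
+ 1111111
= 0000000  (discard carry-out 1)

0000000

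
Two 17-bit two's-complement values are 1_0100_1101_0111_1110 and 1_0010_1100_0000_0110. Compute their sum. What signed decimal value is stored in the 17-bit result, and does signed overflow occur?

31108; overflow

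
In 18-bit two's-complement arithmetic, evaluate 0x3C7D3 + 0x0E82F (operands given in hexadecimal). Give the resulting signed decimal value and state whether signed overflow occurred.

0x3C7D3 = 111100011111010011 = -14381 (signed)
0x0E82F = 001110100000101111 = 59439 (signed)
  111100011111010011
+ 001110100000101111
= 001011000000000010  (discard carry-out 1)
Result 001011000000000010: MSB = 0 → value 45058.
Addends have opposite signs, so signed overflow cannot occur.

45058; no overflow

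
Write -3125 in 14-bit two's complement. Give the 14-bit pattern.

11001111001011

|-3125| = 3125 = 00110000110101 in 14 bits.
Invert the bits: 11001111001010. Add 1: 11001111001011.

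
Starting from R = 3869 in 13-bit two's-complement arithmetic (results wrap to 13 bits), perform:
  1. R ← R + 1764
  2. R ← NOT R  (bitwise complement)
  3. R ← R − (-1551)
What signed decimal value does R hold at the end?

-4083

Start: R = 3869 = 0111100011101.
R = 3869 + 1764 = 5633; wraps to -2559 = 1011000000001
R = NOT 1011000000001 = 0100111111110 = 2558
R = 2558 − (-1551) = 4109; wraps to -4083 = 1000000001101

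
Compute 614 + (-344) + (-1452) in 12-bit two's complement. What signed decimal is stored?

614 + (-344) = 270 (000100001110)
270 + (-1452) = -1182 (101101100010)

-1182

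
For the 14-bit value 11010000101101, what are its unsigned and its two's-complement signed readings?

unsigned = 13357, signed = -3027

Unsigned: 11010000101101 = 13357.
Signed: MSB=1 → 13357 − 16384 = -3027.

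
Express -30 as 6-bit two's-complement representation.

100010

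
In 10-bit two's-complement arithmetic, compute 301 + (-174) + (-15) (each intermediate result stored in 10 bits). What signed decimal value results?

301 + (-174) = 127 (0001111111)
127 + (-15) = 112 (0001110000)

112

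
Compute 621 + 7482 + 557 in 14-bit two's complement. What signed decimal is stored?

621 + 7482 = 8103 (01111110100111)
8103 + 557 = 8660 → wraps to -7724 (10000111010100)

-7724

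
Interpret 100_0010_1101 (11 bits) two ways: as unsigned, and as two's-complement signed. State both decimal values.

Unsigned: 10000101101 = 1069.
Signed: MSB=1 → 1069 − 2048 = -979.

unsigned = 1069, signed = -979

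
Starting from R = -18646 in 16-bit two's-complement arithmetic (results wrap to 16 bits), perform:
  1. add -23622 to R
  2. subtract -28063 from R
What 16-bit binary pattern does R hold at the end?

1100100010000011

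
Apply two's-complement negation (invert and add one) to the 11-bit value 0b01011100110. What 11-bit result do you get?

Invert: 10100011001. Add 1: 10100011010.

10100011010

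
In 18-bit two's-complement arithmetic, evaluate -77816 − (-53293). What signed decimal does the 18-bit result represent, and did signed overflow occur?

-24523; no overflow

-77816 → 101101000000001000
-53293 → 110010111111010011
Subtract via negate-and-add: invert 110010111111010011 + 1 = 001101000000101101 (i.e. 53293).
  101101000000001000
+ 001101000000101101
= 111010000000110101
Result 111010000000110101: MSB = 1 → 237621 − 262144 = -24523.
Addends (after negating the subtrahend) have opposite signs, so signed overflow cannot occur.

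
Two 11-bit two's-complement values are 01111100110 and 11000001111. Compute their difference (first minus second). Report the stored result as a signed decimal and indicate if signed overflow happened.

01111100110 = 998 (signed)
11000001111 = -497 (signed)
Subtract via negate-and-add: invert 11000001111 + 1 = 00111110001 (i.e. 497).
  01111100110
+ 00111110001
= 10111010111
Result 10111010111: MSB = 1 → 1495 − 2048 = -553.
Both addends (after negating the subtrahend) are non-negative but the stored result is negative: signed overflow. The true value 998 − (-497) = 1495 lies outside [-1024, 1023].

-553; overflow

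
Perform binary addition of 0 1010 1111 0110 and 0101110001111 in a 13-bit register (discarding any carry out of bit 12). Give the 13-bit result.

1011010000101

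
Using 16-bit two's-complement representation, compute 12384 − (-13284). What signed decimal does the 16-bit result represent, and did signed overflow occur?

25668; no overflow

12384 → 0011000001100000
-13284 → 1100110000011100
Subtract via negate-and-add: invert 1100110000011100 + 1 = 0011001111100100 (i.e. 13284).
  0011000001100000
+ 0011001111100100
= 0110010001000100
Result 0110010001000100: MSB = 0 → value 25668.
Both addends (after negating the subtrahend) are non-negative and so is the stored result: no signed overflow.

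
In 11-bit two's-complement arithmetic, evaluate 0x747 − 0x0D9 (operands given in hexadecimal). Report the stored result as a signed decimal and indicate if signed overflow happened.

-402; no overflow

0x747 = 11101000111 = -185 (signed)
0x0D9 = 00011011001 = 217 (signed)
Subtract via negate-and-add: invert 00011011001 + 1 = 11100100111 (i.e. -217).
  11101000111
+ 11100100111
= 11001101110  (discard carry-out 1)
Result 11001101110: MSB = 1 → 1646 − 2048 = -402.
Both addends (after negating the subtrahend) are negative and so is the stored result: no signed overflow.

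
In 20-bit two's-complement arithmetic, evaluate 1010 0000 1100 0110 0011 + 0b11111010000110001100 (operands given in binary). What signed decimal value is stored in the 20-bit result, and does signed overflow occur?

1010 0000 1100 0110 0011 → 10100000110001100011 = -390045 (signed)
0b11111010000110001100 → 11111010000110001100 = -24180 (signed)
  10100000110001100011
+ 11111010000110001100
= 10011010110111101111  (discard carry-out 1)
Result 10011010110111101111: MSB = 1 → 634351 − 1048576 = -414225.
Both addends are negative and so is the stored result: no signed overflow.

-414225; no overflow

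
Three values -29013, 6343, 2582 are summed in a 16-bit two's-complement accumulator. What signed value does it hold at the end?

-29013 + 6343 = -22670 (1010011101110010)
-22670 + 2582 = -20088 (1011000110001000)

-20088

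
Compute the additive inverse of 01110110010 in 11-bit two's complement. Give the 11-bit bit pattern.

10001001110

Invert: 10001001101. Add 1: 10001001110.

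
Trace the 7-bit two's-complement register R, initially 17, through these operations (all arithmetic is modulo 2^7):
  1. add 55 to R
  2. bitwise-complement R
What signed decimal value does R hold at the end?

55

Start: R = 17 = 0010001.
R = 17 + 55 = 72; wraps to -56 = 1001000
R = NOT 1001000 = 0110111 = 55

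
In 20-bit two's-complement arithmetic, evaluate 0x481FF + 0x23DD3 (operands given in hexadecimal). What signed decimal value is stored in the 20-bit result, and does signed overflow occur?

442322; no overflow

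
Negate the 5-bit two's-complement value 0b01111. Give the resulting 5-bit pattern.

10001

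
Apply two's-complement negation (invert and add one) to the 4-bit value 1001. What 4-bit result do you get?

0111

Invert: 0110. Add 1: 0111.
Check: 1001 = -7, 0111 = 7.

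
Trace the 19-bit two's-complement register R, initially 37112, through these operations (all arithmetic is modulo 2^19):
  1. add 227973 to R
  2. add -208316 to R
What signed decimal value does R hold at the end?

Start: R = 37112 = 0001001000011111000.
R = 37112 + 227973 = 265085; wraps to -259203 = 1000000101101111101
R = -259203 + (-208316) = -467519; wraps to 56769 = 0001101110111000001

56769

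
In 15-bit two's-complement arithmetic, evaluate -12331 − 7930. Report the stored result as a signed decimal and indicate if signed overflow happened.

-12331 → 100111111010101
7930 → 001111011111010
Subtract via negate-and-add: invert 001111011111010 + 1 = 110000100000110 (i.e. -7930).
  100111111010101
+ 110000100000110
= 011000011011011  (discard carry-out 1)
Result 011000011011011: MSB = 0 → value 12507.
Both addends (after negating the subtrahend) are negative but the stored result is non-negative: signed overflow. The true value -12331 − 7930 = -20261 lies outside [-16384, 16383].

12507; overflow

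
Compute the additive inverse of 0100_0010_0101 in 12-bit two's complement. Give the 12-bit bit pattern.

Invert: 101111011010. Add 1: 101111011011.

101111011011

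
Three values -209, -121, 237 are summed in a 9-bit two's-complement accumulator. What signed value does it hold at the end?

-93

-209 + (-121) = -330 → wraps to 182 (010110110)
182 + 237 = 419 → wraps to -93 (110100011)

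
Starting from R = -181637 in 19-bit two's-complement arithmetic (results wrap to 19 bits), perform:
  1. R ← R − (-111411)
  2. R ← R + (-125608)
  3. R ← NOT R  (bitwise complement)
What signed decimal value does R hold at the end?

Start: R = -181637 = 1010011101001111011.
R = -181637 − (-111411) = -70226 = 1101110110110101110
R = -70226 + (-125608) = -195834 = 1010000001100000110
R = NOT 1010000001100000110 = 0101111110011111001 = 195833

195833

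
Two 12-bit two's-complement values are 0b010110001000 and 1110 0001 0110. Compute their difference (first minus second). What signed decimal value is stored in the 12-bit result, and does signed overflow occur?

1906; no overflow

0b010110001000 → 010110001000 = 1416 (signed)
1110 0001 0110 → 111000010110 = -490 (signed)
Subtract via negate-and-add: invert 111000010110 + 1 = 000111101010 (i.e. 490).
  010110001000
+ 000111101010
= 011101110010
Result 011101110010: MSB = 0 → value 1906.
Both addends (after negating the subtrahend) are non-negative and so is the stored result: no signed overflow.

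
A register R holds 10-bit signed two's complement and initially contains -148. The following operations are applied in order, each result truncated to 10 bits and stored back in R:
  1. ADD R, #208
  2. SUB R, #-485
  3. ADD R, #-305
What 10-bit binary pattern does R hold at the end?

0011110000

Start: R = -148 = 1101101100.
R = -148 + 208 = 60 = 0000111100
R = 60 − (-485) = 545; wraps to -479 = 1000100001
R = -479 + (-305) = -784; wraps to 240 = 0011110000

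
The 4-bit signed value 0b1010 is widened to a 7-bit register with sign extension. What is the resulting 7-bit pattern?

1111010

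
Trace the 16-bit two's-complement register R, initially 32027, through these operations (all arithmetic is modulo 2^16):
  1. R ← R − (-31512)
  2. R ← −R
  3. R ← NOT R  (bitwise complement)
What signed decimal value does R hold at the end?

-1998

Start: R = 32027 = 0111110100011011.
R = 32027 − (-31512) = 63539; wraps to -1997 = 1111100000110011
R = −(-1997) = 1997 = 0000011111001101
R = NOT 0000011111001101 = 1111100000110010 = -1998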